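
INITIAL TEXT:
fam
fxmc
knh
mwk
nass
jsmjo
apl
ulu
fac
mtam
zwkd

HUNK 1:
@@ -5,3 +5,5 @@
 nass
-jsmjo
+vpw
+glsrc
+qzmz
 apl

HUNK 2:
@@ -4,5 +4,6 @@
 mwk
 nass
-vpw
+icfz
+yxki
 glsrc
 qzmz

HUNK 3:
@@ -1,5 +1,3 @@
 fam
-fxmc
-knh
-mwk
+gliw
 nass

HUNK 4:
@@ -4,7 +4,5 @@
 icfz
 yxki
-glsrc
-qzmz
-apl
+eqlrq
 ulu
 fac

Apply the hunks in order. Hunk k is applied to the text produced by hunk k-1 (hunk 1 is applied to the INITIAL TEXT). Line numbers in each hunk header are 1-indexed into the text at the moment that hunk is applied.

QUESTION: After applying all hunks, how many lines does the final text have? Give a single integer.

Answer: 10

Derivation:
Hunk 1: at line 5 remove [jsmjo] add [vpw,glsrc,qzmz] -> 13 lines: fam fxmc knh mwk nass vpw glsrc qzmz apl ulu fac mtam zwkd
Hunk 2: at line 4 remove [vpw] add [icfz,yxki] -> 14 lines: fam fxmc knh mwk nass icfz yxki glsrc qzmz apl ulu fac mtam zwkd
Hunk 3: at line 1 remove [fxmc,knh,mwk] add [gliw] -> 12 lines: fam gliw nass icfz yxki glsrc qzmz apl ulu fac mtam zwkd
Hunk 4: at line 4 remove [glsrc,qzmz,apl] add [eqlrq] -> 10 lines: fam gliw nass icfz yxki eqlrq ulu fac mtam zwkd
Final line count: 10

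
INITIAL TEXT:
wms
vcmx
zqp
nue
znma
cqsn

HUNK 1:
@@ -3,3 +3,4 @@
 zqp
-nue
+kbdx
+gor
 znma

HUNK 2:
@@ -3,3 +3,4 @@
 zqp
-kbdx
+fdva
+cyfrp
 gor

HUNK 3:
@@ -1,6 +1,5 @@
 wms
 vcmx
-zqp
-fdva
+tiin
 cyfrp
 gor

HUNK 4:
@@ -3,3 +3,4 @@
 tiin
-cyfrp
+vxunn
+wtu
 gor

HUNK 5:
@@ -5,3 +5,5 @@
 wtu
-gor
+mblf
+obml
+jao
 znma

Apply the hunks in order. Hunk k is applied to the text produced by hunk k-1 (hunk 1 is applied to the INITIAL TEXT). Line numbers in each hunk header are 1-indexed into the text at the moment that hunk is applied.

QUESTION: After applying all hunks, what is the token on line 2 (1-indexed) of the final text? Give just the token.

Hunk 1: at line 3 remove [nue] add [kbdx,gor] -> 7 lines: wms vcmx zqp kbdx gor znma cqsn
Hunk 2: at line 3 remove [kbdx] add [fdva,cyfrp] -> 8 lines: wms vcmx zqp fdva cyfrp gor znma cqsn
Hunk 3: at line 1 remove [zqp,fdva] add [tiin] -> 7 lines: wms vcmx tiin cyfrp gor znma cqsn
Hunk 4: at line 3 remove [cyfrp] add [vxunn,wtu] -> 8 lines: wms vcmx tiin vxunn wtu gor znma cqsn
Hunk 5: at line 5 remove [gor] add [mblf,obml,jao] -> 10 lines: wms vcmx tiin vxunn wtu mblf obml jao znma cqsn
Final line 2: vcmx

Answer: vcmx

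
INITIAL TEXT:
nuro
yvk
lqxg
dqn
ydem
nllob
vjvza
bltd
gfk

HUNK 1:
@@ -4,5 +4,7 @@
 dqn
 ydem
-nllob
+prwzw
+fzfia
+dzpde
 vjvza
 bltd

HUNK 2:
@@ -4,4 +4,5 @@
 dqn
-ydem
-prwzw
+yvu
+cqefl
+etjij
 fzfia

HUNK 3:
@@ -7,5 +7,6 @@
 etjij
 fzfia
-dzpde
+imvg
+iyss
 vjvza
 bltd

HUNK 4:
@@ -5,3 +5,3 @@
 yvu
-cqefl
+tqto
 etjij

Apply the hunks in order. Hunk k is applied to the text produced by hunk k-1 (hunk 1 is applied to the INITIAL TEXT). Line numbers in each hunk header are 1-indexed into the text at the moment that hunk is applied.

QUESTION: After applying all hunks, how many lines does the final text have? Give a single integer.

Answer: 13

Derivation:
Hunk 1: at line 4 remove [nllob] add [prwzw,fzfia,dzpde] -> 11 lines: nuro yvk lqxg dqn ydem prwzw fzfia dzpde vjvza bltd gfk
Hunk 2: at line 4 remove [ydem,prwzw] add [yvu,cqefl,etjij] -> 12 lines: nuro yvk lqxg dqn yvu cqefl etjij fzfia dzpde vjvza bltd gfk
Hunk 3: at line 7 remove [dzpde] add [imvg,iyss] -> 13 lines: nuro yvk lqxg dqn yvu cqefl etjij fzfia imvg iyss vjvza bltd gfk
Hunk 4: at line 5 remove [cqefl] add [tqto] -> 13 lines: nuro yvk lqxg dqn yvu tqto etjij fzfia imvg iyss vjvza bltd gfk
Final line count: 13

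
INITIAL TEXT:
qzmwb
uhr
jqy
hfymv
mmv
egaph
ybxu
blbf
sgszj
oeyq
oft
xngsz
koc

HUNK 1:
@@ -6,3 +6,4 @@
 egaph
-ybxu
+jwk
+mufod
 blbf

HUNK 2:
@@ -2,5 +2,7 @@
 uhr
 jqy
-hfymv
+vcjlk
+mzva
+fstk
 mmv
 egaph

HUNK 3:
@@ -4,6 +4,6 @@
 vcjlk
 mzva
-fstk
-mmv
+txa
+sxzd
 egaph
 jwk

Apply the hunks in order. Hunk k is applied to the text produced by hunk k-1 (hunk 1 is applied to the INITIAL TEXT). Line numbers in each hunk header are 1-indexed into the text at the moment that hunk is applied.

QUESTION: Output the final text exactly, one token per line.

Hunk 1: at line 6 remove [ybxu] add [jwk,mufod] -> 14 lines: qzmwb uhr jqy hfymv mmv egaph jwk mufod blbf sgszj oeyq oft xngsz koc
Hunk 2: at line 2 remove [hfymv] add [vcjlk,mzva,fstk] -> 16 lines: qzmwb uhr jqy vcjlk mzva fstk mmv egaph jwk mufod blbf sgszj oeyq oft xngsz koc
Hunk 3: at line 4 remove [fstk,mmv] add [txa,sxzd] -> 16 lines: qzmwb uhr jqy vcjlk mzva txa sxzd egaph jwk mufod blbf sgszj oeyq oft xngsz koc

Answer: qzmwb
uhr
jqy
vcjlk
mzva
txa
sxzd
egaph
jwk
mufod
blbf
sgszj
oeyq
oft
xngsz
koc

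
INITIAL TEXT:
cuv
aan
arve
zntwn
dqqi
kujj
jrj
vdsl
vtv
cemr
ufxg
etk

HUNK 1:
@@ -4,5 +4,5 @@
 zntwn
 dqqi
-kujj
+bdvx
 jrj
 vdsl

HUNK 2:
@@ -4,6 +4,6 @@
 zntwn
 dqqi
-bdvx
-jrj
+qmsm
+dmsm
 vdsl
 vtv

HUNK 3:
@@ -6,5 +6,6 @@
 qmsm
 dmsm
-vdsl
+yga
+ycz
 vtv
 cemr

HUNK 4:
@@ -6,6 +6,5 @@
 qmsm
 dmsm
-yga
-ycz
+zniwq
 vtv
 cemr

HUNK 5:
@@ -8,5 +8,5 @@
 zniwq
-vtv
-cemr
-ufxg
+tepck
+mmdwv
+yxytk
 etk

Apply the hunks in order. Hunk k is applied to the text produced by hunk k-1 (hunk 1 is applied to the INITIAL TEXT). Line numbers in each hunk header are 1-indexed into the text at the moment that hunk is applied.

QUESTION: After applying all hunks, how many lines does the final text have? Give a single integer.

Answer: 12

Derivation:
Hunk 1: at line 4 remove [kujj] add [bdvx] -> 12 lines: cuv aan arve zntwn dqqi bdvx jrj vdsl vtv cemr ufxg etk
Hunk 2: at line 4 remove [bdvx,jrj] add [qmsm,dmsm] -> 12 lines: cuv aan arve zntwn dqqi qmsm dmsm vdsl vtv cemr ufxg etk
Hunk 3: at line 6 remove [vdsl] add [yga,ycz] -> 13 lines: cuv aan arve zntwn dqqi qmsm dmsm yga ycz vtv cemr ufxg etk
Hunk 4: at line 6 remove [yga,ycz] add [zniwq] -> 12 lines: cuv aan arve zntwn dqqi qmsm dmsm zniwq vtv cemr ufxg etk
Hunk 5: at line 8 remove [vtv,cemr,ufxg] add [tepck,mmdwv,yxytk] -> 12 lines: cuv aan arve zntwn dqqi qmsm dmsm zniwq tepck mmdwv yxytk etk
Final line count: 12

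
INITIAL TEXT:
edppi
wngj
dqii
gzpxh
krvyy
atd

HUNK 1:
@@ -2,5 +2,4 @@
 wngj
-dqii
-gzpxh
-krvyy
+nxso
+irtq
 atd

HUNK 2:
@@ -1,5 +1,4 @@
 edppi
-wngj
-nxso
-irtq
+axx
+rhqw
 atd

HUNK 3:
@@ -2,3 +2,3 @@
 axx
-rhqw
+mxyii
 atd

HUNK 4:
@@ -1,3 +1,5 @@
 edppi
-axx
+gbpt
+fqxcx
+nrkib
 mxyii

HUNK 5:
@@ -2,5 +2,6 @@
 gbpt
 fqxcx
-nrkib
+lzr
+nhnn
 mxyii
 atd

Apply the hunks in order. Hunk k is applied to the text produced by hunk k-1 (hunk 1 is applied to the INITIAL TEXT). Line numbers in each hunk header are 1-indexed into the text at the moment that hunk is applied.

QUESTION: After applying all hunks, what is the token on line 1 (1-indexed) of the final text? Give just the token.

Hunk 1: at line 2 remove [dqii,gzpxh,krvyy] add [nxso,irtq] -> 5 lines: edppi wngj nxso irtq atd
Hunk 2: at line 1 remove [wngj,nxso,irtq] add [axx,rhqw] -> 4 lines: edppi axx rhqw atd
Hunk 3: at line 2 remove [rhqw] add [mxyii] -> 4 lines: edppi axx mxyii atd
Hunk 4: at line 1 remove [axx] add [gbpt,fqxcx,nrkib] -> 6 lines: edppi gbpt fqxcx nrkib mxyii atd
Hunk 5: at line 2 remove [nrkib] add [lzr,nhnn] -> 7 lines: edppi gbpt fqxcx lzr nhnn mxyii atd
Final line 1: edppi

Answer: edppi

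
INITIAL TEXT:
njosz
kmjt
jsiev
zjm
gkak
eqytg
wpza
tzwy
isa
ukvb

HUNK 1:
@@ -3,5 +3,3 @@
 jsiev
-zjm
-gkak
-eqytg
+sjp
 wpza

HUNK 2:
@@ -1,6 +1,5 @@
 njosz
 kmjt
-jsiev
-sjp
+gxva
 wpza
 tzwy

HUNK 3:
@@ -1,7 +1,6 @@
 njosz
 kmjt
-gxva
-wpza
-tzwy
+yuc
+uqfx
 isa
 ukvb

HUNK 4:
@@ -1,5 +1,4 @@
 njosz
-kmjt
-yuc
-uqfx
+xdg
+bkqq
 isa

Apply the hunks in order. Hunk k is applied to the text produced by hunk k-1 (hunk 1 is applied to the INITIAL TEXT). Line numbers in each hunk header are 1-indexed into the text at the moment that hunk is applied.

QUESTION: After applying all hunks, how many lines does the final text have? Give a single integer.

Answer: 5

Derivation:
Hunk 1: at line 3 remove [zjm,gkak,eqytg] add [sjp] -> 8 lines: njosz kmjt jsiev sjp wpza tzwy isa ukvb
Hunk 2: at line 1 remove [jsiev,sjp] add [gxva] -> 7 lines: njosz kmjt gxva wpza tzwy isa ukvb
Hunk 3: at line 1 remove [gxva,wpza,tzwy] add [yuc,uqfx] -> 6 lines: njosz kmjt yuc uqfx isa ukvb
Hunk 4: at line 1 remove [kmjt,yuc,uqfx] add [xdg,bkqq] -> 5 lines: njosz xdg bkqq isa ukvb
Final line count: 5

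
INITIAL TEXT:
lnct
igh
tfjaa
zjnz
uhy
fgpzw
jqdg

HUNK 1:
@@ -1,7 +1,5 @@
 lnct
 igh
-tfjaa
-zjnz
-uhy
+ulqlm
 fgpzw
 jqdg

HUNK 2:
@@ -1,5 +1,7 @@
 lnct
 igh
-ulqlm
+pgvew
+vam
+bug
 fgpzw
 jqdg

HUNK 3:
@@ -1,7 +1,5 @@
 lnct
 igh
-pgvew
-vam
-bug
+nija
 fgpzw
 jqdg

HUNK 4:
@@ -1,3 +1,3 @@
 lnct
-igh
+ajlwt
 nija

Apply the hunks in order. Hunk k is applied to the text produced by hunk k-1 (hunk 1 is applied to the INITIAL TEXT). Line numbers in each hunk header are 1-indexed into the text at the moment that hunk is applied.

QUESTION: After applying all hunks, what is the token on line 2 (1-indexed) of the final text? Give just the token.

Answer: ajlwt

Derivation:
Hunk 1: at line 1 remove [tfjaa,zjnz,uhy] add [ulqlm] -> 5 lines: lnct igh ulqlm fgpzw jqdg
Hunk 2: at line 1 remove [ulqlm] add [pgvew,vam,bug] -> 7 lines: lnct igh pgvew vam bug fgpzw jqdg
Hunk 3: at line 1 remove [pgvew,vam,bug] add [nija] -> 5 lines: lnct igh nija fgpzw jqdg
Hunk 4: at line 1 remove [igh] add [ajlwt] -> 5 lines: lnct ajlwt nija fgpzw jqdg
Final line 2: ajlwt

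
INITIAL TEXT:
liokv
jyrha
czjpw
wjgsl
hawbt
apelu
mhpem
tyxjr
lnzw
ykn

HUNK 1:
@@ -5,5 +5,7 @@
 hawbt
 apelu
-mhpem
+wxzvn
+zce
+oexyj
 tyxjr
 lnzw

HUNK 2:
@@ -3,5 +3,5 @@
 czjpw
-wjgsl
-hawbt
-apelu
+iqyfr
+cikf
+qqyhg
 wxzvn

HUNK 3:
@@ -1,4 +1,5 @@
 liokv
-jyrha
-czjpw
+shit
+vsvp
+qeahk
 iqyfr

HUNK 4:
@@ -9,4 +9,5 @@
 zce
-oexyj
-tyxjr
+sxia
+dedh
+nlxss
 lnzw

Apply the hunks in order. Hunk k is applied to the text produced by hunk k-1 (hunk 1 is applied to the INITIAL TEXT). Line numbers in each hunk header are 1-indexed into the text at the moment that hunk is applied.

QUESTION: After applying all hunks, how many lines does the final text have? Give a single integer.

Hunk 1: at line 5 remove [mhpem] add [wxzvn,zce,oexyj] -> 12 lines: liokv jyrha czjpw wjgsl hawbt apelu wxzvn zce oexyj tyxjr lnzw ykn
Hunk 2: at line 3 remove [wjgsl,hawbt,apelu] add [iqyfr,cikf,qqyhg] -> 12 lines: liokv jyrha czjpw iqyfr cikf qqyhg wxzvn zce oexyj tyxjr lnzw ykn
Hunk 3: at line 1 remove [jyrha,czjpw] add [shit,vsvp,qeahk] -> 13 lines: liokv shit vsvp qeahk iqyfr cikf qqyhg wxzvn zce oexyj tyxjr lnzw ykn
Hunk 4: at line 9 remove [oexyj,tyxjr] add [sxia,dedh,nlxss] -> 14 lines: liokv shit vsvp qeahk iqyfr cikf qqyhg wxzvn zce sxia dedh nlxss lnzw ykn
Final line count: 14

Answer: 14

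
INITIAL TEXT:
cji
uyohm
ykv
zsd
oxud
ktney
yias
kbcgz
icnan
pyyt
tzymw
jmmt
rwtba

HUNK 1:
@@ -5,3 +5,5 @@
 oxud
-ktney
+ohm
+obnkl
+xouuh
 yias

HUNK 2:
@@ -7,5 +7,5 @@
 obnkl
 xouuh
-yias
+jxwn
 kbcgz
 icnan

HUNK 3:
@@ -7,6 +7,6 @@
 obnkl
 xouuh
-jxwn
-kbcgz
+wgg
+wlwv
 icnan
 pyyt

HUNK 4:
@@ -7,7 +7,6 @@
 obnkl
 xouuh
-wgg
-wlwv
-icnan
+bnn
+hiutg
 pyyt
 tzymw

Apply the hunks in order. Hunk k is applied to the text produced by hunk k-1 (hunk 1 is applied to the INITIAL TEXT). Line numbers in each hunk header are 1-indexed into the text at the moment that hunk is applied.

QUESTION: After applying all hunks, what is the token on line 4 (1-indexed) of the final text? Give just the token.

Answer: zsd

Derivation:
Hunk 1: at line 5 remove [ktney] add [ohm,obnkl,xouuh] -> 15 lines: cji uyohm ykv zsd oxud ohm obnkl xouuh yias kbcgz icnan pyyt tzymw jmmt rwtba
Hunk 2: at line 7 remove [yias] add [jxwn] -> 15 lines: cji uyohm ykv zsd oxud ohm obnkl xouuh jxwn kbcgz icnan pyyt tzymw jmmt rwtba
Hunk 3: at line 7 remove [jxwn,kbcgz] add [wgg,wlwv] -> 15 lines: cji uyohm ykv zsd oxud ohm obnkl xouuh wgg wlwv icnan pyyt tzymw jmmt rwtba
Hunk 4: at line 7 remove [wgg,wlwv,icnan] add [bnn,hiutg] -> 14 lines: cji uyohm ykv zsd oxud ohm obnkl xouuh bnn hiutg pyyt tzymw jmmt rwtba
Final line 4: zsd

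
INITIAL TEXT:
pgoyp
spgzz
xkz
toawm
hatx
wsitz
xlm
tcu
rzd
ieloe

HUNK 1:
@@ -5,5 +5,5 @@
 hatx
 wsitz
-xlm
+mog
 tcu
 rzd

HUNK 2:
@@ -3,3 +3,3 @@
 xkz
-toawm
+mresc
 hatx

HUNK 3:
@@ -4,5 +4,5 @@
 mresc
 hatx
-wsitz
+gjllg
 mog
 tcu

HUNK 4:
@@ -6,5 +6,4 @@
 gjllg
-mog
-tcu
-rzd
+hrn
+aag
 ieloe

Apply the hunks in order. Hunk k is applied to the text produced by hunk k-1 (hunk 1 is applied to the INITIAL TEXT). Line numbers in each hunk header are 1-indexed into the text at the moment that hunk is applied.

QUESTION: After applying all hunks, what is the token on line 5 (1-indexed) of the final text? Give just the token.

Hunk 1: at line 5 remove [xlm] add [mog] -> 10 lines: pgoyp spgzz xkz toawm hatx wsitz mog tcu rzd ieloe
Hunk 2: at line 3 remove [toawm] add [mresc] -> 10 lines: pgoyp spgzz xkz mresc hatx wsitz mog tcu rzd ieloe
Hunk 3: at line 4 remove [wsitz] add [gjllg] -> 10 lines: pgoyp spgzz xkz mresc hatx gjllg mog tcu rzd ieloe
Hunk 4: at line 6 remove [mog,tcu,rzd] add [hrn,aag] -> 9 lines: pgoyp spgzz xkz mresc hatx gjllg hrn aag ieloe
Final line 5: hatx

Answer: hatx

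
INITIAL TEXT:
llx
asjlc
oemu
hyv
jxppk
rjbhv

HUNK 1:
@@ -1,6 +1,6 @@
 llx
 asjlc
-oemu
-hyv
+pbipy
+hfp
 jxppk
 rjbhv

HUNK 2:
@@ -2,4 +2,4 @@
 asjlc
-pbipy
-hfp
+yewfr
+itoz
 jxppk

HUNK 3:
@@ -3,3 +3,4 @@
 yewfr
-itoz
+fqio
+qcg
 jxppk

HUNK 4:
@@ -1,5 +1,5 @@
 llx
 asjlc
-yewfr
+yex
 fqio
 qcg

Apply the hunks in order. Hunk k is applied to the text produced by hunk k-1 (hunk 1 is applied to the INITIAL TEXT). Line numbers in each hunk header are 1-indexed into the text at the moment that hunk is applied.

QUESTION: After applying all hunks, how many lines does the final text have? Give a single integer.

Answer: 7

Derivation:
Hunk 1: at line 1 remove [oemu,hyv] add [pbipy,hfp] -> 6 lines: llx asjlc pbipy hfp jxppk rjbhv
Hunk 2: at line 2 remove [pbipy,hfp] add [yewfr,itoz] -> 6 lines: llx asjlc yewfr itoz jxppk rjbhv
Hunk 3: at line 3 remove [itoz] add [fqio,qcg] -> 7 lines: llx asjlc yewfr fqio qcg jxppk rjbhv
Hunk 4: at line 1 remove [yewfr] add [yex] -> 7 lines: llx asjlc yex fqio qcg jxppk rjbhv
Final line count: 7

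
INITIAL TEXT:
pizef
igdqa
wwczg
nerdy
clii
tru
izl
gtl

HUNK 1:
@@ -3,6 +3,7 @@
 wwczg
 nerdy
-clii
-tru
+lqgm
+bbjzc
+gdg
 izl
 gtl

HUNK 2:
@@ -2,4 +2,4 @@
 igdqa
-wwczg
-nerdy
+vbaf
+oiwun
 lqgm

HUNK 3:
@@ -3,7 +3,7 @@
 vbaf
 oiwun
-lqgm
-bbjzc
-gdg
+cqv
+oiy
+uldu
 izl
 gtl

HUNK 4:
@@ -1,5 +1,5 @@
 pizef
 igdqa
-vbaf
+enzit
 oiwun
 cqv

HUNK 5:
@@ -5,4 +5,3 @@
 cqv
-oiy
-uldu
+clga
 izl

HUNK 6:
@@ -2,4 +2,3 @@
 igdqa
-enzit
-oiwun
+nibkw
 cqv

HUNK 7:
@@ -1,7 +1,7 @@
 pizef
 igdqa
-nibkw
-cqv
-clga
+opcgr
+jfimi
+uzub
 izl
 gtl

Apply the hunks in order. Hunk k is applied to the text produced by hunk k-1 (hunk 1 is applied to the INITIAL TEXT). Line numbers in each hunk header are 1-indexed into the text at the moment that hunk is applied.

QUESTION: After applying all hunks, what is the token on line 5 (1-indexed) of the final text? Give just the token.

Answer: uzub

Derivation:
Hunk 1: at line 3 remove [clii,tru] add [lqgm,bbjzc,gdg] -> 9 lines: pizef igdqa wwczg nerdy lqgm bbjzc gdg izl gtl
Hunk 2: at line 2 remove [wwczg,nerdy] add [vbaf,oiwun] -> 9 lines: pizef igdqa vbaf oiwun lqgm bbjzc gdg izl gtl
Hunk 3: at line 3 remove [lqgm,bbjzc,gdg] add [cqv,oiy,uldu] -> 9 lines: pizef igdqa vbaf oiwun cqv oiy uldu izl gtl
Hunk 4: at line 1 remove [vbaf] add [enzit] -> 9 lines: pizef igdqa enzit oiwun cqv oiy uldu izl gtl
Hunk 5: at line 5 remove [oiy,uldu] add [clga] -> 8 lines: pizef igdqa enzit oiwun cqv clga izl gtl
Hunk 6: at line 2 remove [enzit,oiwun] add [nibkw] -> 7 lines: pizef igdqa nibkw cqv clga izl gtl
Hunk 7: at line 1 remove [nibkw,cqv,clga] add [opcgr,jfimi,uzub] -> 7 lines: pizef igdqa opcgr jfimi uzub izl gtl
Final line 5: uzub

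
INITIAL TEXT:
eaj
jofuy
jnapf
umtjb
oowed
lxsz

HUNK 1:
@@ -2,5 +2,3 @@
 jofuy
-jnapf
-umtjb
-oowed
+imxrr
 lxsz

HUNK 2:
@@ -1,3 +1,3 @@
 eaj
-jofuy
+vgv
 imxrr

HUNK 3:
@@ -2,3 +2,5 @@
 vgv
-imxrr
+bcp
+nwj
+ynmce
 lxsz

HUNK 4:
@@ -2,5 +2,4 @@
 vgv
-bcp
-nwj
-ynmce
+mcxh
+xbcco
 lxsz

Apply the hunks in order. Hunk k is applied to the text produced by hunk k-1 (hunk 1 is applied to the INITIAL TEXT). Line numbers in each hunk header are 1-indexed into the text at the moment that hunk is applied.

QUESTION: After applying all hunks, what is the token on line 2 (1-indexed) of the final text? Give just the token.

Answer: vgv

Derivation:
Hunk 1: at line 2 remove [jnapf,umtjb,oowed] add [imxrr] -> 4 lines: eaj jofuy imxrr lxsz
Hunk 2: at line 1 remove [jofuy] add [vgv] -> 4 lines: eaj vgv imxrr lxsz
Hunk 3: at line 2 remove [imxrr] add [bcp,nwj,ynmce] -> 6 lines: eaj vgv bcp nwj ynmce lxsz
Hunk 4: at line 2 remove [bcp,nwj,ynmce] add [mcxh,xbcco] -> 5 lines: eaj vgv mcxh xbcco lxsz
Final line 2: vgv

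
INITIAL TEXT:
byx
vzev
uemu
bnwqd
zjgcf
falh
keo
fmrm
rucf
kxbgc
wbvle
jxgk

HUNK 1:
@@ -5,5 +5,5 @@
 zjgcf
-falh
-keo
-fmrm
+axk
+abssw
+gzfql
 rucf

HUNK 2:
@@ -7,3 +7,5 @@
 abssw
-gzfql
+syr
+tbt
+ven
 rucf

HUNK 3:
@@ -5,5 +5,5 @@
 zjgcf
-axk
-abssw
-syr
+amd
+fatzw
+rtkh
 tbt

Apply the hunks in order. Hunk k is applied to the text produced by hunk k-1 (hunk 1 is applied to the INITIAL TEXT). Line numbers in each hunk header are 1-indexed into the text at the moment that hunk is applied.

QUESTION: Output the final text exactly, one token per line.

Hunk 1: at line 5 remove [falh,keo,fmrm] add [axk,abssw,gzfql] -> 12 lines: byx vzev uemu bnwqd zjgcf axk abssw gzfql rucf kxbgc wbvle jxgk
Hunk 2: at line 7 remove [gzfql] add [syr,tbt,ven] -> 14 lines: byx vzev uemu bnwqd zjgcf axk abssw syr tbt ven rucf kxbgc wbvle jxgk
Hunk 3: at line 5 remove [axk,abssw,syr] add [amd,fatzw,rtkh] -> 14 lines: byx vzev uemu bnwqd zjgcf amd fatzw rtkh tbt ven rucf kxbgc wbvle jxgk

Answer: byx
vzev
uemu
bnwqd
zjgcf
amd
fatzw
rtkh
tbt
ven
rucf
kxbgc
wbvle
jxgk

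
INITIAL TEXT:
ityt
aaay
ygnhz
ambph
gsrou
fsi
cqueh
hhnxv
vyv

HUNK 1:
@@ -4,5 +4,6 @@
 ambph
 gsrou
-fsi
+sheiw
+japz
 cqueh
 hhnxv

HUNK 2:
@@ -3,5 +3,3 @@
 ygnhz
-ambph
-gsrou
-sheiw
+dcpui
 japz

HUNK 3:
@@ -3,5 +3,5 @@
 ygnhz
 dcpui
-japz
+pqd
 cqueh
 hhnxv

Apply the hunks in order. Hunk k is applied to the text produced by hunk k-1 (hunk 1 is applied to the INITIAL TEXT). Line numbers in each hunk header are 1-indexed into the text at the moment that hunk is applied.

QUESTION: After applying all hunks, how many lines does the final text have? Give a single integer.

Answer: 8

Derivation:
Hunk 1: at line 4 remove [fsi] add [sheiw,japz] -> 10 lines: ityt aaay ygnhz ambph gsrou sheiw japz cqueh hhnxv vyv
Hunk 2: at line 3 remove [ambph,gsrou,sheiw] add [dcpui] -> 8 lines: ityt aaay ygnhz dcpui japz cqueh hhnxv vyv
Hunk 3: at line 3 remove [japz] add [pqd] -> 8 lines: ityt aaay ygnhz dcpui pqd cqueh hhnxv vyv
Final line count: 8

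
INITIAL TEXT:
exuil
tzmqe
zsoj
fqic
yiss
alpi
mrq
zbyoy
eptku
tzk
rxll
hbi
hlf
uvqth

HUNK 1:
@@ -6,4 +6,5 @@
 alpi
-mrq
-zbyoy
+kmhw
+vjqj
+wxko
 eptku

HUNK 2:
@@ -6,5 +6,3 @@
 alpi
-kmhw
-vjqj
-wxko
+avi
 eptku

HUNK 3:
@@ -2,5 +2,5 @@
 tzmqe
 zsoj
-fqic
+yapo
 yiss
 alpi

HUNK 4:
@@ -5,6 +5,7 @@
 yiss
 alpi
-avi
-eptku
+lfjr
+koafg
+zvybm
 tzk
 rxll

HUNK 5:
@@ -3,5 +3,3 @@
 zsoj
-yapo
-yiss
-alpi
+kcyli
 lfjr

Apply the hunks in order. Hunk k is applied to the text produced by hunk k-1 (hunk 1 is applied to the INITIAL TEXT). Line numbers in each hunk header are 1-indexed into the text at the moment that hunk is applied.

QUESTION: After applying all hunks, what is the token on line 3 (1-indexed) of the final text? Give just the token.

Hunk 1: at line 6 remove [mrq,zbyoy] add [kmhw,vjqj,wxko] -> 15 lines: exuil tzmqe zsoj fqic yiss alpi kmhw vjqj wxko eptku tzk rxll hbi hlf uvqth
Hunk 2: at line 6 remove [kmhw,vjqj,wxko] add [avi] -> 13 lines: exuil tzmqe zsoj fqic yiss alpi avi eptku tzk rxll hbi hlf uvqth
Hunk 3: at line 2 remove [fqic] add [yapo] -> 13 lines: exuil tzmqe zsoj yapo yiss alpi avi eptku tzk rxll hbi hlf uvqth
Hunk 4: at line 5 remove [avi,eptku] add [lfjr,koafg,zvybm] -> 14 lines: exuil tzmqe zsoj yapo yiss alpi lfjr koafg zvybm tzk rxll hbi hlf uvqth
Hunk 5: at line 3 remove [yapo,yiss,alpi] add [kcyli] -> 12 lines: exuil tzmqe zsoj kcyli lfjr koafg zvybm tzk rxll hbi hlf uvqth
Final line 3: zsoj

Answer: zsoj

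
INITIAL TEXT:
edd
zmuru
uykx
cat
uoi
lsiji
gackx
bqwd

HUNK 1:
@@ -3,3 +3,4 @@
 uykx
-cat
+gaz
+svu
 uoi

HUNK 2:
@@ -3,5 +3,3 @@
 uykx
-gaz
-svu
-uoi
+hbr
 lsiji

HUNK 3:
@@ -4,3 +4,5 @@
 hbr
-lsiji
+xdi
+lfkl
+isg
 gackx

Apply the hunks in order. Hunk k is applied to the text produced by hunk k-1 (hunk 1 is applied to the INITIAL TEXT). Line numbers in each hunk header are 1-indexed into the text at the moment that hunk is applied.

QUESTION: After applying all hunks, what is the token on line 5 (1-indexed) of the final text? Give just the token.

Answer: xdi

Derivation:
Hunk 1: at line 3 remove [cat] add [gaz,svu] -> 9 lines: edd zmuru uykx gaz svu uoi lsiji gackx bqwd
Hunk 2: at line 3 remove [gaz,svu,uoi] add [hbr] -> 7 lines: edd zmuru uykx hbr lsiji gackx bqwd
Hunk 3: at line 4 remove [lsiji] add [xdi,lfkl,isg] -> 9 lines: edd zmuru uykx hbr xdi lfkl isg gackx bqwd
Final line 5: xdi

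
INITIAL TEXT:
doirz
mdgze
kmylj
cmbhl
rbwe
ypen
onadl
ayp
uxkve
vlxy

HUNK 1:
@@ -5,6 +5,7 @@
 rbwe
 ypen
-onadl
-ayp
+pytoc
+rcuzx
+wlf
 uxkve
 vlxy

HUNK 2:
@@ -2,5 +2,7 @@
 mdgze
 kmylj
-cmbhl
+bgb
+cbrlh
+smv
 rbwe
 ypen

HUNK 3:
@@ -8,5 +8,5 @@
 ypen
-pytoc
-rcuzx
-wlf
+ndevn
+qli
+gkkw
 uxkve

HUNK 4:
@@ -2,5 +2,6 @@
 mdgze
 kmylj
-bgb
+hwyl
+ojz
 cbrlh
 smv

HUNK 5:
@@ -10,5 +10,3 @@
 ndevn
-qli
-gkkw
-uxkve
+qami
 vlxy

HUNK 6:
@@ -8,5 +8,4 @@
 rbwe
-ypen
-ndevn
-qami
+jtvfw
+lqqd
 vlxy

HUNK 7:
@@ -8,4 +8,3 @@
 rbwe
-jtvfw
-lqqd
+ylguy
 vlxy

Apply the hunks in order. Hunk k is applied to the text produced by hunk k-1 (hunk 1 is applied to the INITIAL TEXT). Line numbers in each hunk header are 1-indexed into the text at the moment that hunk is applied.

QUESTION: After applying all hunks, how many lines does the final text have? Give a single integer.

Answer: 10

Derivation:
Hunk 1: at line 5 remove [onadl,ayp] add [pytoc,rcuzx,wlf] -> 11 lines: doirz mdgze kmylj cmbhl rbwe ypen pytoc rcuzx wlf uxkve vlxy
Hunk 2: at line 2 remove [cmbhl] add [bgb,cbrlh,smv] -> 13 lines: doirz mdgze kmylj bgb cbrlh smv rbwe ypen pytoc rcuzx wlf uxkve vlxy
Hunk 3: at line 8 remove [pytoc,rcuzx,wlf] add [ndevn,qli,gkkw] -> 13 lines: doirz mdgze kmylj bgb cbrlh smv rbwe ypen ndevn qli gkkw uxkve vlxy
Hunk 4: at line 2 remove [bgb] add [hwyl,ojz] -> 14 lines: doirz mdgze kmylj hwyl ojz cbrlh smv rbwe ypen ndevn qli gkkw uxkve vlxy
Hunk 5: at line 10 remove [qli,gkkw,uxkve] add [qami] -> 12 lines: doirz mdgze kmylj hwyl ojz cbrlh smv rbwe ypen ndevn qami vlxy
Hunk 6: at line 8 remove [ypen,ndevn,qami] add [jtvfw,lqqd] -> 11 lines: doirz mdgze kmylj hwyl ojz cbrlh smv rbwe jtvfw lqqd vlxy
Hunk 7: at line 8 remove [jtvfw,lqqd] add [ylguy] -> 10 lines: doirz mdgze kmylj hwyl ojz cbrlh smv rbwe ylguy vlxy
Final line count: 10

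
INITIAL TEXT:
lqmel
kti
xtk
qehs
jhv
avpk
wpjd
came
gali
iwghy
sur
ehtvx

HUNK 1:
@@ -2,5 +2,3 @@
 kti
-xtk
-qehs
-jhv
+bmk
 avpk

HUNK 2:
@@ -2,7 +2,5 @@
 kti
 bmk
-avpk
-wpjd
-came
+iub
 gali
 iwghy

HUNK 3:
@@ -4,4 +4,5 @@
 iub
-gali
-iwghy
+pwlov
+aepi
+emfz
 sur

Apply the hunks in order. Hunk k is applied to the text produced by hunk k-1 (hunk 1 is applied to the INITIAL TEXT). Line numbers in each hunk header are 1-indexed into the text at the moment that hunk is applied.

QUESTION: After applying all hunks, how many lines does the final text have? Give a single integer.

Hunk 1: at line 2 remove [xtk,qehs,jhv] add [bmk] -> 10 lines: lqmel kti bmk avpk wpjd came gali iwghy sur ehtvx
Hunk 2: at line 2 remove [avpk,wpjd,came] add [iub] -> 8 lines: lqmel kti bmk iub gali iwghy sur ehtvx
Hunk 3: at line 4 remove [gali,iwghy] add [pwlov,aepi,emfz] -> 9 lines: lqmel kti bmk iub pwlov aepi emfz sur ehtvx
Final line count: 9

Answer: 9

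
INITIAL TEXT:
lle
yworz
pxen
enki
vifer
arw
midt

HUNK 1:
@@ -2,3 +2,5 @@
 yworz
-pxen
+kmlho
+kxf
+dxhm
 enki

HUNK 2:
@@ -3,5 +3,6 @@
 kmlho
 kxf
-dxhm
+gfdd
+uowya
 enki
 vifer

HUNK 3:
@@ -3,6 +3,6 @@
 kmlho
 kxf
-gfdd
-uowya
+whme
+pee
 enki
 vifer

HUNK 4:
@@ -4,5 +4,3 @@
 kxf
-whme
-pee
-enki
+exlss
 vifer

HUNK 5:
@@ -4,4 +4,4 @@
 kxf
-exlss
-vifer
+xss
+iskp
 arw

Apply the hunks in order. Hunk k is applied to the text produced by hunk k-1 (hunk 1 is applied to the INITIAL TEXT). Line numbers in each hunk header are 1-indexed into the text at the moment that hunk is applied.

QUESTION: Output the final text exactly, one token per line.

Hunk 1: at line 2 remove [pxen] add [kmlho,kxf,dxhm] -> 9 lines: lle yworz kmlho kxf dxhm enki vifer arw midt
Hunk 2: at line 3 remove [dxhm] add [gfdd,uowya] -> 10 lines: lle yworz kmlho kxf gfdd uowya enki vifer arw midt
Hunk 3: at line 3 remove [gfdd,uowya] add [whme,pee] -> 10 lines: lle yworz kmlho kxf whme pee enki vifer arw midt
Hunk 4: at line 4 remove [whme,pee,enki] add [exlss] -> 8 lines: lle yworz kmlho kxf exlss vifer arw midt
Hunk 5: at line 4 remove [exlss,vifer] add [xss,iskp] -> 8 lines: lle yworz kmlho kxf xss iskp arw midt

Answer: lle
yworz
kmlho
kxf
xss
iskp
arw
midt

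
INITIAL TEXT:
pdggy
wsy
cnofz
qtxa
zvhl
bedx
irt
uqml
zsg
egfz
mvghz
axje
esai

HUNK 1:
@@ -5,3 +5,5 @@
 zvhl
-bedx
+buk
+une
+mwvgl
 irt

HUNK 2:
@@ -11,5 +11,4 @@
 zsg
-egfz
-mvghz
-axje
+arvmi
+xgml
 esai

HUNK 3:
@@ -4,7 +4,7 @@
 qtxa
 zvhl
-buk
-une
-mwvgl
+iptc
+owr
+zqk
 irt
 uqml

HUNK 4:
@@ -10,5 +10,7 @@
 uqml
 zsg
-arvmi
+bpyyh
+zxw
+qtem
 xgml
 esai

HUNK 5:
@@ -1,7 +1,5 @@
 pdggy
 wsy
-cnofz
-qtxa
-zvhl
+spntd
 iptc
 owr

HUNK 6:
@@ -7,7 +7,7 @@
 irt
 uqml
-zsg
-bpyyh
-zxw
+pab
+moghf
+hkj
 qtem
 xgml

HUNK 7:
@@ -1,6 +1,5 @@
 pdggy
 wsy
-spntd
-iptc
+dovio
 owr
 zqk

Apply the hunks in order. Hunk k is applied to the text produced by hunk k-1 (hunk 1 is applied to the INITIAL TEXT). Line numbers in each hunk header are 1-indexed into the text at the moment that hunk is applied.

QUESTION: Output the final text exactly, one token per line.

Hunk 1: at line 5 remove [bedx] add [buk,une,mwvgl] -> 15 lines: pdggy wsy cnofz qtxa zvhl buk une mwvgl irt uqml zsg egfz mvghz axje esai
Hunk 2: at line 11 remove [egfz,mvghz,axje] add [arvmi,xgml] -> 14 lines: pdggy wsy cnofz qtxa zvhl buk une mwvgl irt uqml zsg arvmi xgml esai
Hunk 3: at line 4 remove [buk,une,mwvgl] add [iptc,owr,zqk] -> 14 lines: pdggy wsy cnofz qtxa zvhl iptc owr zqk irt uqml zsg arvmi xgml esai
Hunk 4: at line 10 remove [arvmi] add [bpyyh,zxw,qtem] -> 16 lines: pdggy wsy cnofz qtxa zvhl iptc owr zqk irt uqml zsg bpyyh zxw qtem xgml esai
Hunk 5: at line 1 remove [cnofz,qtxa,zvhl] add [spntd] -> 14 lines: pdggy wsy spntd iptc owr zqk irt uqml zsg bpyyh zxw qtem xgml esai
Hunk 6: at line 7 remove [zsg,bpyyh,zxw] add [pab,moghf,hkj] -> 14 lines: pdggy wsy spntd iptc owr zqk irt uqml pab moghf hkj qtem xgml esai
Hunk 7: at line 1 remove [spntd,iptc] add [dovio] -> 13 lines: pdggy wsy dovio owr zqk irt uqml pab moghf hkj qtem xgml esai

Answer: pdggy
wsy
dovio
owr
zqk
irt
uqml
pab
moghf
hkj
qtem
xgml
esai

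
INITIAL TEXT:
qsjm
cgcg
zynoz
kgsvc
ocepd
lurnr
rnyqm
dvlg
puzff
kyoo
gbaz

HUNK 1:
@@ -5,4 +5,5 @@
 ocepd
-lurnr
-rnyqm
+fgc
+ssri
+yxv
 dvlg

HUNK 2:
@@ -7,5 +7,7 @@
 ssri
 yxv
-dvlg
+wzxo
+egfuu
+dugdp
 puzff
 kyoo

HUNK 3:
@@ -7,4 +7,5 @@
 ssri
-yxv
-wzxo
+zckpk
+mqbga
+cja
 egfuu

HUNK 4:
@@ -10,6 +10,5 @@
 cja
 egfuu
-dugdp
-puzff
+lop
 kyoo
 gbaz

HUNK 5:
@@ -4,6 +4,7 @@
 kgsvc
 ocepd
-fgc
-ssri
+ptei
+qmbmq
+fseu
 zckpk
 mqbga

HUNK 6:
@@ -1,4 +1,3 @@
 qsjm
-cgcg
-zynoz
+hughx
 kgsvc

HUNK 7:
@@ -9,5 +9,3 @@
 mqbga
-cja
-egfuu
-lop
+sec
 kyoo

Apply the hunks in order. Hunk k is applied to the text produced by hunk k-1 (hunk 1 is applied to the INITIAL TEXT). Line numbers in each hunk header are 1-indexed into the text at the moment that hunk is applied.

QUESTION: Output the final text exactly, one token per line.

Hunk 1: at line 5 remove [lurnr,rnyqm] add [fgc,ssri,yxv] -> 12 lines: qsjm cgcg zynoz kgsvc ocepd fgc ssri yxv dvlg puzff kyoo gbaz
Hunk 2: at line 7 remove [dvlg] add [wzxo,egfuu,dugdp] -> 14 lines: qsjm cgcg zynoz kgsvc ocepd fgc ssri yxv wzxo egfuu dugdp puzff kyoo gbaz
Hunk 3: at line 7 remove [yxv,wzxo] add [zckpk,mqbga,cja] -> 15 lines: qsjm cgcg zynoz kgsvc ocepd fgc ssri zckpk mqbga cja egfuu dugdp puzff kyoo gbaz
Hunk 4: at line 10 remove [dugdp,puzff] add [lop] -> 14 lines: qsjm cgcg zynoz kgsvc ocepd fgc ssri zckpk mqbga cja egfuu lop kyoo gbaz
Hunk 5: at line 4 remove [fgc,ssri] add [ptei,qmbmq,fseu] -> 15 lines: qsjm cgcg zynoz kgsvc ocepd ptei qmbmq fseu zckpk mqbga cja egfuu lop kyoo gbaz
Hunk 6: at line 1 remove [cgcg,zynoz] add [hughx] -> 14 lines: qsjm hughx kgsvc ocepd ptei qmbmq fseu zckpk mqbga cja egfuu lop kyoo gbaz
Hunk 7: at line 9 remove [cja,egfuu,lop] add [sec] -> 12 lines: qsjm hughx kgsvc ocepd ptei qmbmq fseu zckpk mqbga sec kyoo gbaz

Answer: qsjm
hughx
kgsvc
ocepd
ptei
qmbmq
fseu
zckpk
mqbga
sec
kyoo
gbaz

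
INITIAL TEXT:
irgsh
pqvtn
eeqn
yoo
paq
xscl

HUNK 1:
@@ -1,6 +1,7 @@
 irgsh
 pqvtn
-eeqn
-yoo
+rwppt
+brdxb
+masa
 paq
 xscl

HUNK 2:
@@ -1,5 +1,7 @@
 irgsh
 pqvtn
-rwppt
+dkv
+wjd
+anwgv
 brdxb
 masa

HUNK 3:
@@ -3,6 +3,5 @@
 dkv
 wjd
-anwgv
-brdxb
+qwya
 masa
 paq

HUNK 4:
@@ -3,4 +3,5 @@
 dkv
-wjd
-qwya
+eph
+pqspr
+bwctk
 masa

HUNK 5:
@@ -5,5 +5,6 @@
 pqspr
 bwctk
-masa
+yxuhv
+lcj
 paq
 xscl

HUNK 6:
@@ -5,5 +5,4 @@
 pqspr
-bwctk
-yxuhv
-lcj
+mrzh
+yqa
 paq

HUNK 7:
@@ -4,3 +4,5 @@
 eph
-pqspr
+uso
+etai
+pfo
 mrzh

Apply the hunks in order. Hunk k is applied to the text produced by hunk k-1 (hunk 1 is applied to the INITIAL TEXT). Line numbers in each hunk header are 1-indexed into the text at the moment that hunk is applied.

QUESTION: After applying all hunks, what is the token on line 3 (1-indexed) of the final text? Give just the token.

Hunk 1: at line 1 remove [eeqn,yoo] add [rwppt,brdxb,masa] -> 7 lines: irgsh pqvtn rwppt brdxb masa paq xscl
Hunk 2: at line 1 remove [rwppt] add [dkv,wjd,anwgv] -> 9 lines: irgsh pqvtn dkv wjd anwgv brdxb masa paq xscl
Hunk 3: at line 3 remove [anwgv,brdxb] add [qwya] -> 8 lines: irgsh pqvtn dkv wjd qwya masa paq xscl
Hunk 4: at line 3 remove [wjd,qwya] add [eph,pqspr,bwctk] -> 9 lines: irgsh pqvtn dkv eph pqspr bwctk masa paq xscl
Hunk 5: at line 5 remove [masa] add [yxuhv,lcj] -> 10 lines: irgsh pqvtn dkv eph pqspr bwctk yxuhv lcj paq xscl
Hunk 6: at line 5 remove [bwctk,yxuhv,lcj] add [mrzh,yqa] -> 9 lines: irgsh pqvtn dkv eph pqspr mrzh yqa paq xscl
Hunk 7: at line 4 remove [pqspr] add [uso,etai,pfo] -> 11 lines: irgsh pqvtn dkv eph uso etai pfo mrzh yqa paq xscl
Final line 3: dkv

Answer: dkv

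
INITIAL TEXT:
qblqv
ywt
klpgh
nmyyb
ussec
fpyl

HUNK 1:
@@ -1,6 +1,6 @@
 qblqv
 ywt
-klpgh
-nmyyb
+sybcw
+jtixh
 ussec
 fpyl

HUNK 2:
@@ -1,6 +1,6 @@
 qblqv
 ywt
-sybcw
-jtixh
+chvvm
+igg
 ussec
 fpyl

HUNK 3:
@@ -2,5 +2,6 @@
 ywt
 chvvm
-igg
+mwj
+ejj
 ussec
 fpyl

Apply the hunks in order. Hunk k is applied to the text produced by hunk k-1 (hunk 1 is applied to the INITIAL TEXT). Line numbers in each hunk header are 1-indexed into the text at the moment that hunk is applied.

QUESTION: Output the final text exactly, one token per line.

Hunk 1: at line 1 remove [klpgh,nmyyb] add [sybcw,jtixh] -> 6 lines: qblqv ywt sybcw jtixh ussec fpyl
Hunk 2: at line 1 remove [sybcw,jtixh] add [chvvm,igg] -> 6 lines: qblqv ywt chvvm igg ussec fpyl
Hunk 3: at line 2 remove [igg] add [mwj,ejj] -> 7 lines: qblqv ywt chvvm mwj ejj ussec fpyl

Answer: qblqv
ywt
chvvm
mwj
ejj
ussec
fpyl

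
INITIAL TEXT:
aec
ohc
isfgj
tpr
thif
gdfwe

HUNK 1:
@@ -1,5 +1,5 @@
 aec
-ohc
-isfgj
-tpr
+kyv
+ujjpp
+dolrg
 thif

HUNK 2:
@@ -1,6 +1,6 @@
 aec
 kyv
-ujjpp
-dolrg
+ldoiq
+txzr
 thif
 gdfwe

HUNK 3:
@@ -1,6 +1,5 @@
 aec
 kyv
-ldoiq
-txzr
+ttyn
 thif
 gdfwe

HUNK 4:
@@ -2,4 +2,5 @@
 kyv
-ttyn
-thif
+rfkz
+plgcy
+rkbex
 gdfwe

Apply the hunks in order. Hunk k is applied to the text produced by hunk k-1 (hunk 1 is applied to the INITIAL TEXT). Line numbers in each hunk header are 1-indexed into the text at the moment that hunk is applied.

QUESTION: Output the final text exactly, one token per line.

Hunk 1: at line 1 remove [ohc,isfgj,tpr] add [kyv,ujjpp,dolrg] -> 6 lines: aec kyv ujjpp dolrg thif gdfwe
Hunk 2: at line 1 remove [ujjpp,dolrg] add [ldoiq,txzr] -> 6 lines: aec kyv ldoiq txzr thif gdfwe
Hunk 3: at line 1 remove [ldoiq,txzr] add [ttyn] -> 5 lines: aec kyv ttyn thif gdfwe
Hunk 4: at line 2 remove [ttyn,thif] add [rfkz,plgcy,rkbex] -> 6 lines: aec kyv rfkz plgcy rkbex gdfwe

Answer: aec
kyv
rfkz
plgcy
rkbex
gdfwe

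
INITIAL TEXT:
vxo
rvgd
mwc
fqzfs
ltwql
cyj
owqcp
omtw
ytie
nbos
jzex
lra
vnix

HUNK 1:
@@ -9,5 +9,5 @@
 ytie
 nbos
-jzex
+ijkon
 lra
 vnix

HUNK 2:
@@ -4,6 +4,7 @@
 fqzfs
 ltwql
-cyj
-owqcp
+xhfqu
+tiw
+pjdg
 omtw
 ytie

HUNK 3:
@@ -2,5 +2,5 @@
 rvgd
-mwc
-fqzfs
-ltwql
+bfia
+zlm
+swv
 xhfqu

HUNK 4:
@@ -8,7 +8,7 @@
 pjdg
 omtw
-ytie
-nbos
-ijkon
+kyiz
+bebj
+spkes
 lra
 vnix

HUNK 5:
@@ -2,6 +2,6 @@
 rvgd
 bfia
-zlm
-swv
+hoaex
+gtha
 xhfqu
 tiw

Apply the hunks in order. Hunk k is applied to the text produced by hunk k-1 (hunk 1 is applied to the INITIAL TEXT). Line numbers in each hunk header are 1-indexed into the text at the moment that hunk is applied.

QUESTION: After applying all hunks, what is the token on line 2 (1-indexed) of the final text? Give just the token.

Hunk 1: at line 9 remove [jzex] add [ijkon] -> 13 lines: vxo rvgd mwc fqzfs ltwql cyj owqcp omtw ytie nbos ijkon lra vnix
Hunk 2: at line 4 remove [cyj,owqcp] add [xhfqu,tiw,pjdg] -> 14 lines: vxo rvgd mwc fqzfs ltwql xhfqu tiw pjdg omtw ytie nbos ijkon lra vnix
Hunk 3: at line 2 remove [mwc,fqzfs,ltwql] add [bfia,zlm,swv] -> 14 lines: vxo rvgd bfia zlm swv xhfqu tiw pjdg omtw ytie nbos ijkon lra vnix
Hunk 4: at line 8 remove [ytie,nbos,ijkon] add [kyiz,bebj,spkes] -> 14 lines: vxo rvgd bfia zlm swv xhfqu tiw pjdg omtw kyiz bebj spkes lra vnix
Hunk 5: at line 2 remove [zlm,swv] add [hoaex,gtha] -> 14 lines: vxo rvgd bfia hoaex gtha xhfqu tiw pjdg omtw kyiz bebj spkes lra vnix
Final line 2: rvgd

Answer: rvgd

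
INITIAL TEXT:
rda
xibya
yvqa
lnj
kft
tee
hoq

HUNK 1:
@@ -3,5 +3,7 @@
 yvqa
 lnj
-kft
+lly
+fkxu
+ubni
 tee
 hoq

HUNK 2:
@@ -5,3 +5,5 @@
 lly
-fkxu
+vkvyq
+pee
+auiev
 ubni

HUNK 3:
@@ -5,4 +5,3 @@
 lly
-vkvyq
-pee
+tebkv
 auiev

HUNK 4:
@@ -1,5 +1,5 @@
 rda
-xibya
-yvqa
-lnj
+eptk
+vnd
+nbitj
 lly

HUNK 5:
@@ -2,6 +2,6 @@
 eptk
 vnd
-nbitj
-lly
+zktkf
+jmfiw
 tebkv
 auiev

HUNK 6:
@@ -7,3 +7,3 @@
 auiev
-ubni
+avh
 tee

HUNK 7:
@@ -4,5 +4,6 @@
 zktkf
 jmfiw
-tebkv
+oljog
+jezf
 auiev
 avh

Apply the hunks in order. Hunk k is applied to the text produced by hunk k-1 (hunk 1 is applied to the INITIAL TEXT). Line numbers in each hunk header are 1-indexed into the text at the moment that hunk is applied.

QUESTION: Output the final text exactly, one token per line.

Hunk 1: at line 3 remove [kft] add [lly,fkxu,ubni] -> 9 lines: rda xibya yvqa lnj lly fkxu ubni tee hoq
Hunk 2: at line 5 remove [fkxu] add [vkvyq,pee,auiev] -> 11 lines: rda xibya yvqa lnj lly vkvyq pee auiev ubni tee hoq
Hunk 3: at line 5 remove [vkvyq,pee] add [tebkv] -> 10 lines: rda xibya yvqa lnj lly tebkv auiev ubni tee hoq
Hunk 4: at line 1 remove [xibya,yvqa,lnj] add [eptk,vnd,nbitj] -> 10 lines: rda eptk vnd nbitj lly tebkv auiev ubni tee hoq
Hunk 5: at line 2 remove [nbitj,lly] add [zktkf,jmfiw] -> 10 lines: rda eptk vnd zktkf jmfiw tebkv auiev ubni tee hoq
Hunk 6: at line 7 remove [ubni] add [avh] -> 10 lines: rda eptk vnd zktkf jmfiw tebkv auiev avh tee hoq
Hunk 7: at line 4 remove [tebkv] add [oljog,jezf] -> 11 lines: rda eptk vnd zktkf jmfiw oljog jezf auiev avh tee hoq

Answer: rda
eptk
vnd
zktkf
jmfiw
oljog
jezf
auiev
avh
tee
hoq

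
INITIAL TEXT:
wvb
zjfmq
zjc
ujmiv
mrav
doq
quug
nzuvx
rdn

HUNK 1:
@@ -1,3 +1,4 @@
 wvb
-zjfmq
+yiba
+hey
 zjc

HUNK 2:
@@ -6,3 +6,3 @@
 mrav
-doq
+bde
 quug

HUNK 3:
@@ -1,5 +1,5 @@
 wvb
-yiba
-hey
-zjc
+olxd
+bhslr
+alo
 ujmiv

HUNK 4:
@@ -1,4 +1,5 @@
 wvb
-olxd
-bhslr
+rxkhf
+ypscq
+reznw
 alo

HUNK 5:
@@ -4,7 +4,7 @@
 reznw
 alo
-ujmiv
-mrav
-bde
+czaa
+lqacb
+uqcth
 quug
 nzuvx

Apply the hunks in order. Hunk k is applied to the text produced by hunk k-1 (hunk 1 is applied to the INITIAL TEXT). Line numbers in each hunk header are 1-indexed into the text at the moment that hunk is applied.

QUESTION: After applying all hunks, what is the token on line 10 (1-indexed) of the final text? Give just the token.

Hunk 1: at line 1 remove [zjfmq] add [yiba,hey] -> 10 lines: wvb yiba hey zjc ujmiv mrav doq quug nzuvx rdn
Hunk 2: at line 6 remove [doq] add [bde] -> 10 lines: wvb yiba hey zjc ujmiv mrav bde quug nzuvx rdn
Hunk 3: at line 1 remove [yiba,hey,zjc] add [olxd,bhslr,alo] -> 10 lines: wvb olxd bhslr alo ujmiv mrav bde quug nzuvx rdn
Hunk 4: at line 1 remove [olxd,bhslr] add [rxkhf,ypscq,reznw] -> 11 lines: wvb rxkhf ypscq reznw alo ujmiv mrav bde quug nzuvx rdn
Hunk 5: at line 4 remove [ujmiv,mrav,bde] add [czaa,lqacb,uqcth] -> 11 lines: wvb rxkhf ypscq reznw alo czaa lqacb uqcth quug nzuvx rdn
Final line 10: nzuvx

Answer: nzuvx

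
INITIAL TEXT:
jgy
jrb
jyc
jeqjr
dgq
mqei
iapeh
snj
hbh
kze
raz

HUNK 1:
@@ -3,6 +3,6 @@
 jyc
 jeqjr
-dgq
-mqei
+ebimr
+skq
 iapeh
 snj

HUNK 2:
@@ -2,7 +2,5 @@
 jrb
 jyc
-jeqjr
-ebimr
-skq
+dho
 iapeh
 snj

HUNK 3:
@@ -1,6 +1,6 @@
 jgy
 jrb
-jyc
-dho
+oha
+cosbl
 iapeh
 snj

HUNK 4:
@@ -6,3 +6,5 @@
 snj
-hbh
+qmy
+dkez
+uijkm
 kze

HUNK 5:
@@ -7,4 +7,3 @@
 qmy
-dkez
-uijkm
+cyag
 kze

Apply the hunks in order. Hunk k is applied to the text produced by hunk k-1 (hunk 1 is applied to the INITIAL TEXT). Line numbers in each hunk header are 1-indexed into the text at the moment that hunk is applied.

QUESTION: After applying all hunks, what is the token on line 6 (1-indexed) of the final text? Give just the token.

Hunk 1: at line 3 remove [dgq,mqei] add [ebimr,skq] -> 11 lines: jgy jrb jyc jeqjr ebimr skq iapeh snj hbh kze raz
Hunk 2: at line 2 remove [jeqjr,ebimr,skq] add [dho] -> 9 lines: jgy jrb jyc dho iapeh snj hbh kze raz
Hunk 3: at line 1 remove [jyc,dho] add [oha,cosbl] -> 9 lines: jgy jrb oha cosbl iapeh snj hbh kze raz
Hunk 4: at line 6 remove [hbh] add [qmy,dkez,uijkm] -> 11 lines: jgy jrb oha cosbl iapeh snj qmy dkez uijkm kze raz
Hunk 5: at line 7 remove [dkez,uijkm] add [cyag] -> 10 lines: jgy jrb oha cosbl iapeh snj qmy cyag kze raz
Final line 6: snj

Answer: snj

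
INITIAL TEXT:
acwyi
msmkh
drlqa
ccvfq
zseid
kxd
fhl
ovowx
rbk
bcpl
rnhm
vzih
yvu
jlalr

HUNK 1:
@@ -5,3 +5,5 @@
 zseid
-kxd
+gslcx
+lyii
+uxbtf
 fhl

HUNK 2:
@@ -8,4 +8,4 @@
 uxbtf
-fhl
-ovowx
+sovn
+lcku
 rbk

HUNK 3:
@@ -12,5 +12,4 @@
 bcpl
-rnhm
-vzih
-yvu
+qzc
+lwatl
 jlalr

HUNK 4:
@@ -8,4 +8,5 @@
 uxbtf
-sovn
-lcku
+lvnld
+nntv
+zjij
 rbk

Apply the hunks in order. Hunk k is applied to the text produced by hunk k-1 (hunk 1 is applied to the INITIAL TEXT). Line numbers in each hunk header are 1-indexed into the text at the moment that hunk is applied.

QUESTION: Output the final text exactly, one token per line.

Hunk 1: at line 5 remove [kxd] add [gslcx,lyii,uxbtf] -> 16 lines: acwyi msmkh drlqa ccvfq zseid gslcx lyii uxbtf fhl ovowx rbk bcpl rnhm vzih yvu jlalr
Hunk 2: at line 8 remove [fhl,ovowx] add [sovn,lcku] -> 16 lines: acwyi msmkh drlqa ccvfq zseid gslcx lyii uxbtf sovn lcku rbk bcpl rnhm vzih yvu jlalr
Hunk 3: at line 12 remove [rnhm,vzih,yvu] add [qzc,lwatl] -> 15 lines: acwyi msmkh drlqa ccvfq zseid gslcx lyii uxbtf sovn lcku rbk bcpl qzc lwatl jlalr
Hunk 4: at line 8 remove [sovn,lcku] add [lvnld,nntv,zjij] -> 16 lines: acwyi msmkh drlqa ccvfq zseid gslcx lyii uxbtf lvnld nntv zjij rbk bcpl qzc lwatl jlalr

Answer: acwyi
msmkh
drlqa
ccvfq
zseid
gslcx
lyii
uxbtf
lvnld
nntv
zjij
rbk
bcpl
qzc
lwatl
jlalr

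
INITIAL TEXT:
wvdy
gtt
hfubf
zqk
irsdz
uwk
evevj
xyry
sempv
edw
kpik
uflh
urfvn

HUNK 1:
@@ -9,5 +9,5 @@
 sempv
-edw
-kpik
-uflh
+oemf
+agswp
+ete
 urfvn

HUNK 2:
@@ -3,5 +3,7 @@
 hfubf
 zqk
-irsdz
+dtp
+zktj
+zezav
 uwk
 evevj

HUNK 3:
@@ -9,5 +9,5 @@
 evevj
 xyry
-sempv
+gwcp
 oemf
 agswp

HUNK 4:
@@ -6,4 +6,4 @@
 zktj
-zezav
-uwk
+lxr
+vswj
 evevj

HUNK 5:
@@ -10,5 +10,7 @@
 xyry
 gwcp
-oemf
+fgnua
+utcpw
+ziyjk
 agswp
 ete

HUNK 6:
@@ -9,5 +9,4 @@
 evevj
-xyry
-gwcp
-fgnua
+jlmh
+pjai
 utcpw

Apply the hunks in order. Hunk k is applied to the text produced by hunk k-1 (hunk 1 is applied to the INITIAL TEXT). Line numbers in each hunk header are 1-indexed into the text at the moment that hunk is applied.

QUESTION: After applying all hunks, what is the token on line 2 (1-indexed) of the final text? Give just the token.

Hunk 1: at line 9 remove [edw,kpik,uflh] add [oemf,agswp,ete] -> 13 lines: wvdy gtt hfubf zqk irsdz uwk evevj xyry sempv oemf agswp ete urfvn
Hunk 2: at line 3 remove [irsdz] add [dtp,zktj,zezav] -> 15 lines: wvdy gtt hfubf zqk dtp zktj zezav uwk evevj xyry sempv oemf agswp ete urfvn
Hunk 3: at line 9 remove [sempv] add [gwcp] -> 15 lines: wvdy gtt hfubf zqk dtp zktj zezav uwk evevj xyry gwcp oemf agswp ete urfvn
Hunk 4: at line 6 remove [zezav,uwk] add [lxr,vswj] -> 15 lines: wvdy gtt hfubf zqk dtp zktj lxr vswj evevj xyry gwcp oemf agswp ete urfvn
Hunk 5: at line 10 remove [oemf] add [fgnua,utcpw,ziyjk] -> 17 lines: wvdy gtt hfubf zqk dtp zktj lxr vswj evevj xyry gwcp fgnua utcpw ziyjk agswp ete urfvn
Hunk 6: at line 9 remove [xyry,gwcp,fgnua] add [jlmh,pjai] -> 16 lines: wvdy gtt hfubf zqk dtp zktj lxr vswj evevj jlmh pjai utcpw ziyjk agswp ete urfvn
Final line 2: gtt

Answer: gtt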